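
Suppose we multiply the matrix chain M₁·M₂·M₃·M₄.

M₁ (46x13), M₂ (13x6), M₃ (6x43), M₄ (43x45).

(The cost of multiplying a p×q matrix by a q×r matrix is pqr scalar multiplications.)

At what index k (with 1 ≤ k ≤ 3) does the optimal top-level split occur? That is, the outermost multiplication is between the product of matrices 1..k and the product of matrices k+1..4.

Adjacent pairs: M₁M₂ = 46·13·6 = 3588; M₂M₃ = 13·6·43 = 3354; M₃M₄ = 6·43·45 = 11610.
Length 3: M₁..M₃: k=1: 0+3354+46·13·43=29068; k=2: 3588+0+46·6·43=15456 → min 15456 | M₂..M₄: k=2: 0+11610+13·6·45=15120; k=3: 3354+0+13·43·45=28509 → min 15120.
Top-level splits: k=1: (M₁..M₁)·(M₂..M₄) → 0+15120+46·13·45 = 42030; k=2: (M₁..M₂)·(M₃..M₄) → 3588+11610+46·6·45 = 27618; k=3: (M₁..M₃)·(M₄..M₄) → 15456+0+46·43·45 = 104466.
Best split is after M₂, i.e. k = 2.

2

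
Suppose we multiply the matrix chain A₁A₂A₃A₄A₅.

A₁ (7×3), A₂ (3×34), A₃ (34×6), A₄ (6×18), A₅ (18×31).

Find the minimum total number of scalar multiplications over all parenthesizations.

Adjacent pairs: A₁A₂ = 7·3·34 = 714; A₂A₃ = 3·34·6 = 612; A₃A₄ = 34·6·18 = 3672; A₄A₅ = 6·18·31 = 3348.
Length 3: A₁..A₃: k=1: 0+612+7·3·6=738; k=2: 714+0+7·34·6=2142 → min 738 | A₂..A₄: k=2: 0+3672+3·34·18=5508; k=3: 612+0+3·6·18=936 → min 936 | A₃..A₅: k=3: 0+3348+34·6·31=9672; k=4: 3672+0+34·18·31=22644 → min 9672.
Length 4: A₁..A₄: k=1: 0+936+7·3·18=1314; k=2: 714+3672+7·34·18=8670; k=3: 738+0+7·6·18=1494 → min 1314 | A₂..A₅: k=2: 0+9672+3·34·31=12834; k=3: 612+3348+3·6·31=4518; k=4: 936+0+3·18·31=2610 → min 2610.
Length 5: A₁..A₅: k=1: 0+2610+7·3·31=3261; k=2: 714+9672+7·34·31=17764; k=3: 738+3348+7·6·31=5388; k=4: 1314+0+7·18·31=5220 → min 3261.
Optimal order: (A₁(((A₂A₃)A₄)A₅)) with cost 3261.

3261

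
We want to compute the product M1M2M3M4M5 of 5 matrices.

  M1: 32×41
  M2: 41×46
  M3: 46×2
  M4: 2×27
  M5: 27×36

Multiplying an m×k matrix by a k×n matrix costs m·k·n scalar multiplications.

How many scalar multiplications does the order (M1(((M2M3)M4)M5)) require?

93070

(M2M3): 41×46 by 46×2 → 41×2, cost 41·46·2 = 3772
((M2M3)M4): 41×2 by 2×27 → 41×27, cost 41·2·27 = 2214; cumulative 5986
(((M2M3)M4)M5): 41×27 by 27×36 → 41×36, cost 41·27·36 = 39852; cumulative 45838
(M1(((M2M3)M4)M5)): 32×41 by 41×36 → 32×36, cost 32·41·36 = 47232; cumulative 93070
Total: 93070 scalar multiplications.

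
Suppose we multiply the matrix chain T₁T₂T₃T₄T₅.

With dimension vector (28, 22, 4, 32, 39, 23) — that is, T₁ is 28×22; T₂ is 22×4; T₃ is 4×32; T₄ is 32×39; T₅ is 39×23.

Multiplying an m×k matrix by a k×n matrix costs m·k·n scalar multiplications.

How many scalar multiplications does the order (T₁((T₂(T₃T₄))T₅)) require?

(T₃T₄): 4×32 by 32×39 → 4×39, cost 4·32·39 = 4992
(T₂(T₃T₄)): 22×4 by 4×39 → 22×39, cost 22·4·39 = 3432; cumulative 8424
((T₂(T₃T₄))T₅): 22×39 by 39×23 → 22×23, cost 22·39·23 = 19734; cumulative 28158
(T₁((T₂(T₃T₄))T₅)): 28×22 by 22×23 → 28×23, cost 28·22·23 = 14168; cumulative 42326
Total: 42326 scalar multiplications.

42326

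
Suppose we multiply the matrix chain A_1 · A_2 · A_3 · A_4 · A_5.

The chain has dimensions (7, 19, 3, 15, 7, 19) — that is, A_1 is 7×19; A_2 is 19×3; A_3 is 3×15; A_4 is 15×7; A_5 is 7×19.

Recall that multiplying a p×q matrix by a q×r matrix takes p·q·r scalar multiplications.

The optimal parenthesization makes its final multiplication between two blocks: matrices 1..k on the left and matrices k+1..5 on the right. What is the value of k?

Adjacent pairs: A_1A_2 = 7·19·3 = 399; A_2A_3 = 19·3·15 = 855; A_3A_4 = 3·15·7 = 315; A_4A_5 = 15·7·19 = 1995.
Length 3: A_1..A_3: k=1: 0+855+7·19·15=2850; k=2: 399+0+7·3·15=714 → min 714 | A_2..A_4: k=2: 0+315+19·3·7=714; k=3: 855+0+19·15·7=2850 → min 714 | A_3..A_5: k=3: 0+1995+3·15·19=2850; k=4: 315+0+3·7·19=714 → min 714.
Length 4: A_1..A_4: k=1: 0+714+7·19·7=1645; k=2: 399+315+7·3·7=861; k=3: 714+0+7·15·7=1449 → min 861 | A_2..A_5: k=2: 0+714+19·3·19=1797; k=3: 855+1995+19·15·19=8265; k=4: 714+0+19·7·19=3241 → min 1797.
Top-level splits: k=1: (A_1..A_1)·(A_2..A_5) → 0+1797+7·19·19 = 4324; k=2: (A_1..A_2)·(A_3..A_5) → 399+714+7·3·19 = 1512; k=3: (A_1..A_3)·(A_4..A_5) → 714+1995+7·15·19 = 4704; k=4: (A_1..A_4)·(A_5..A_5) → 861+0+7·7·19 = 1792.
Best split is after A_2, i.e. k = 2.

2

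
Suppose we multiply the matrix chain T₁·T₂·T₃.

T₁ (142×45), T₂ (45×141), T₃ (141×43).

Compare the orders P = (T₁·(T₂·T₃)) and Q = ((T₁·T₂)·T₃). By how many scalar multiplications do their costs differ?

1214331

Order P = (T₁·(T₂·T₃)): (T₂·T₃): 45×141 by 141×43 → 45×43, cost 45·141·43 = 272835; (T₁·(T₂·T₃)): 142×45 by 45×43 → 142×43, cost 142·45·43 = 274770; cumulative 547605. Total 547605.
Order Q = ((T₁·T₂)·T₃): (T₁·T₂): 142×45 by 45×141 → 142×141, cost 142·45·141 = 900990; ((T₁·T₂)·T₃): 142×141 by 141×43 → 142×43, cost 142·141·43 = 860946; cumulative 1761936. Total 1761936.
Difference: |547605 − 1761936| = 1214331.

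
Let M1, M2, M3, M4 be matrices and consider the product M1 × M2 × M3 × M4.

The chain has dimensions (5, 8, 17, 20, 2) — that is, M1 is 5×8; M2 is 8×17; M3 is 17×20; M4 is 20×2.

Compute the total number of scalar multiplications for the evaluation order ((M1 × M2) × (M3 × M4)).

1530

(M1 × M2): 5×8 by 8×17 → 5×17, cost 5·8·17 = 680
(M3 × M4): 17×20 by 20×2 → 17×2, cost 17·20·2 = 680
((M1 × M2) × (M3 × M4)): 5×17 by 17×2 → 5×2, cost 5·17·2 = 170; cumulative 1530
Total: 1530 scalar multiplications.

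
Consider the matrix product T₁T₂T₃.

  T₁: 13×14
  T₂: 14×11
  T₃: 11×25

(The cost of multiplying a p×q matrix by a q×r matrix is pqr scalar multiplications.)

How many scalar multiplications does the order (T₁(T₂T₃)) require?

(T₂T₃): 14×11 by 11×25 → 14×25, cost 14·11·25 = 3850
(T₁(T₂T₃)): 13×14 by 14×25 → 13×25, cost 13·14·25 = 4550; cumulative 8400
Total: 8400 scalar multiplications.

8400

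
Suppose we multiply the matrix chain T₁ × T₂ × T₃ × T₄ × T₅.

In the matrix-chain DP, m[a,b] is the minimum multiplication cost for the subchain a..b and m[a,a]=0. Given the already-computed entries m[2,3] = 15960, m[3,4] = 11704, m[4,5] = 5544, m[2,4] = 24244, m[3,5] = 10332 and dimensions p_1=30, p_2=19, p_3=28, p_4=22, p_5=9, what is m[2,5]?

m[2,5] = min over k∈[2,4] of m[2,k]+m[k+1,5]+p_{1}·p_k·p_{5}.
k=2: 0 + 10332 + 30·19·9 = 15462; k=3: 15960 + 5544 + 30·28·9 = 29064; k=4: 24244 + 0 + 30·22·9 = 30184.
Minimum: 15462 at k=2.

15462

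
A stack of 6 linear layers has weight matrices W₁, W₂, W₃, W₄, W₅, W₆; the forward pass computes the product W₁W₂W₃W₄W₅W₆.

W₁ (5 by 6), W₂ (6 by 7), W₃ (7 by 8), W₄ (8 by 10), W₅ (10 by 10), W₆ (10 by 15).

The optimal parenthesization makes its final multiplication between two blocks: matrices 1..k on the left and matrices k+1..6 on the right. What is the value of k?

5

Adjacent pairs: W₁W₂ = 5·6·7 = 210; W₂W₃ = 6·7·8 = 336; W₃W₄ = 7·8·10 = 560; W₄W₅ = 8·10·10 = 800; W₅W₆ = 10·10·15 = 1500.
Length 3: W₁..W₃: k=1: 0+336+5·6·8=576; k=2: 210+0+5·7·8=490 → min 490 | W₂..W₄: k=2: 0+560+6·7·10=980; k=3: 336+0+6·8·10=816 → min 816 | W₃..W₅: k=3: 0+800+7·8·10=1360; k=4: 560+0+7·10·10=1260 → min 1260 | W₄..W₆: k=4: 0+1500+8·10·15=2700; k=5: 800+0+8·10·15=2000 → min 2000.
Length 4: W₁..W₄: k=1: 0+816+5·6·10=1116; k=2: 210+560+5·7·10=1120; k=3: 490+0+5·8·10=890 → min 890 | W₂..W₅: k=2: 0+1260+6·7·10=1680; k=3: 336+800+6·8·10=1616; k=4: 816+0+6·10·10=1416 → min 1416 | W₃..W₆: k=3: 0+2000+7·8·15=2840; k=4: 560+1500+7·10·15=3110; k=5: 1260+0+7·10·15=2310 → min 2310.
Length 5: W₁..W₅: k=1: 0+1416+5·6·10=1716; k=2: 210+1260+5·7·10=1820; k=3: 490+800+5·8·10=1690; k=4: 890+0+5·10·10=1390 → min 1390 | W₂..W₆: k=2: 0+2310+6·7·15=2940; k=3: 336+2000+6·8·15=3056; k=4: 816+1500+6·10·15=3216; k=5: 1416+0+6·10·15=2316 → min 2316.
Top-level splits: k=1: (W₁..W₁)·(W₂..W₆) → 0+2316+5·6·15 = 2766; k=2: (W₁..W₂)·(W₃..W₆) → 210+2310+5·7·15 = 3045; k=3: (W₁..W₃)·(W₄..W₆) → 490+2000+5·8·15 = 3090; k=4: (W₁..W₄)·(W₅..W₆) → 890+1500+5·10·15 = 3140; k=5: (W₁..W₅)·(W₆..W₆) → 1390+0+5·10·15 = 2140.
Best split is after W₅, i.e. k = 5.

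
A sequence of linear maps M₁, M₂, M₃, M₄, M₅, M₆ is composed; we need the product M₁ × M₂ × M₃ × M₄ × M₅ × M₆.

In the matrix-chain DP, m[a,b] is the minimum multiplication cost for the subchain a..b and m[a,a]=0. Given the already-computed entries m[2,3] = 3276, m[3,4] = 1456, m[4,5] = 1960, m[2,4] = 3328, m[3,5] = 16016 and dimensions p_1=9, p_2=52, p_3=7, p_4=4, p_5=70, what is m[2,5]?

5848

m[2,5] = min over k∈[2,4] of m[2,k]+m[k+1,5]+p_{1}·p_k·p_{5}.
k=2: 0 + 16016 + 9·52·70 = 48776; k=3: 3276 + 1960 + 9·7·70 = 9646; k=4: 3328 + 0 + 9·4·70 = 5848.
Minimum: 5848 at k=4.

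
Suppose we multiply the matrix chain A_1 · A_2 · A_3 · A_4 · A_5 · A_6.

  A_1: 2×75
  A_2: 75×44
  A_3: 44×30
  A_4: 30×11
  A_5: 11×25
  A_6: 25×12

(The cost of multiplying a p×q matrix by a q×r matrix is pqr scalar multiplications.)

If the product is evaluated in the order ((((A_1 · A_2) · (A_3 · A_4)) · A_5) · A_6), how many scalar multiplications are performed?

(A_1 · A_2): 2×75 by 75×44 → 2×44, cost 2·75·44 = 6600
(A_3 · A_4): 44×30 by 30×11 → 44×11, cost 44·30·11 = 14520
((A_1 · A_2) · (A_3 · A_4)): 2×44 by 44×11 → 2×11, cost 2·44·11 = 968; cumulative 22088
(((A_1 · A_2) · (A_3 · A_4)) · A_5): 2×11 by 11×25 → 2×25, cost 2·11·25 = 550; cumulative 22638
((((A_1 · A_2) · (A_3 · A_4)) · A_5) · A_6): 2×25 by 25×12 → 2×12, cost 2·25·12 = 600; cumulative 23238
Total: 23238 scalar multiplications.

23238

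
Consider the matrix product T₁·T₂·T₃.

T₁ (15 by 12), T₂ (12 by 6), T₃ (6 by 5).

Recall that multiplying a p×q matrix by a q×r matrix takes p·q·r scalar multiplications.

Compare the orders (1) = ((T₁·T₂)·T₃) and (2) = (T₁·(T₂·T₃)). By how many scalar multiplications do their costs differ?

270

Order (1) = ((T₁·T₂)·T₃): (T₁·T₂): 15×12 by 12×6 → 15×6, cost 15·12·6 = 1080; ((T₁·T₂)·T₃): 15×6 by 6×5 → 15×5, cost 15·6·5 = 450; cumulative 1530. Total 1530.
Order (2) = (T₁·(T₂·T₃)): (T₂·T₃): 12×6 by 6×5 → 12×5, cost 12·6·5 = 360; (T₁·(T₂·T₃)): 15×12 by 12×5 → 15×5, cost 15·12·5 = 900; cumulative 1260. Total 1260.
Difference: |1530 − 1260| = 270.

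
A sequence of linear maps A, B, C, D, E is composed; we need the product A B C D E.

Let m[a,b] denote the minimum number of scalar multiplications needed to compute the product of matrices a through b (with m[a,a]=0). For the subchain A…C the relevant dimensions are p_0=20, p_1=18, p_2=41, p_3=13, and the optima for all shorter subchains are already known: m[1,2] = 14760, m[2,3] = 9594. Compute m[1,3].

14274

m[1,3] = min over k∈[1,2] of m[1,k]+m[k+1,3]+p_{0}·p_k·p_{3}.
k=1: 0 + 9594 + 20·18·13 = 14274; k=2: 14760 + 0 + 20·41·13 = 25420.
Minimum: 14274 at k=1.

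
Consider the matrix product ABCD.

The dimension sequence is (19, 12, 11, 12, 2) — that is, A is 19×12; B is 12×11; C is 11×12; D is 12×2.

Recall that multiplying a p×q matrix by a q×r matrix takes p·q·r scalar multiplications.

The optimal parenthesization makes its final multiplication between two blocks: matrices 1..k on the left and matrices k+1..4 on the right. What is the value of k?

Adjacent pairs: AB = 19·12·11 = 2508; BC = 12·11·12 = 1584; CD = 11·12·2 = 264.
Length 3: A..C: k=1: 0+1584+19·12·12=4320; k=2: 2508+0+19·11·12=5016 → min 4320 | B..D: k=2: 0+264+12·11·2=528; k=3: 1584+0+12·12·2=1872 → min 528.
Top-level splits: k=1: (A..A)·(B..D) → 0+528+19·12·2 = 984; k=2: (A..B)·(C..D) → 2508+264+19·11·2 = 3190; k=3: (A..C)·(D..D) → 4320+0+19·12·2 = 4776.
Best split is after A, i.e. k = 1.

1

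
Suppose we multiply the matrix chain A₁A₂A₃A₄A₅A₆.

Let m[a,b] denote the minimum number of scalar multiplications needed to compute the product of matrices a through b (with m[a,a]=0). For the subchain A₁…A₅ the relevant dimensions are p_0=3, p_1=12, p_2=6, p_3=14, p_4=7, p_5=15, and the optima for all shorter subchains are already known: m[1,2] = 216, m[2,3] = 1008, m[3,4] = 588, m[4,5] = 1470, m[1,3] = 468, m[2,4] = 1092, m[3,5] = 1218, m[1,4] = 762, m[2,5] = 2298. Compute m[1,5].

1077

m[1,5] = min over k∈[1,4] of m[1,k]+m[k+1,5]+p_{0}·p_k·p_{5}.
k=1: 0 + 2298 + 3·12·15 = 2838; k=2: 216 + 1218 + 3·6·15 = 1704; k=3: 468 + 1470 + 3·14·15 = 2568; k=4: 762 + 0 + 3·7·15 = 1077.
Minimum: 1077 at k=4.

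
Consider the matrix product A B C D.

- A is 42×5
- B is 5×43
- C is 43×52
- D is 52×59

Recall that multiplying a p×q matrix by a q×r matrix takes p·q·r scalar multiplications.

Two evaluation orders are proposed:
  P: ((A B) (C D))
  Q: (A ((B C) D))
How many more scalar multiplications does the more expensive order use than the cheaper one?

Order P = ((A B) (C D)): (A B): 42×5 by 5×43 → 42×43, cost 42·5·43 = 9030; (C D): 43×52 by 52×59 → 43×59, cost 43·52·59 = 131924; ((A B) (C D)): 42×43 by 43×59 → 42×59, cost 42·43·59 = 106554; cumulative 247508. Total 247508.
Order Q = (A ((B C) D)): (B C): 5×43 by 43×52 → 5×52, cost 5·43·52 = 11180; ((B C) D): 5×52 by 52×59 → 5×59, cost 5·52·59 = 15340; cumulative 26520; (A ((B C) D)): 42×5 by 5×59 → 42×59, cost 42·5·59 = 12390; cumulative 38910. Total 38910.
Difference: |247508 − 38910| = 208598.

208598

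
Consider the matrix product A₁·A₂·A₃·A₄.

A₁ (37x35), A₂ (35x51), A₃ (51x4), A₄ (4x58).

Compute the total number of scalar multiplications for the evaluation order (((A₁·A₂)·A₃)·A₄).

82177

(A₁·A₂): 37×35 by 35×51 → 37×51, cost 37·35·51 = 66045
((A₁·A₂)·A₃): 37×51 by 51×4 → 37×4, cost 37·51·4 = 7548; cumulative 73593
(((A₁·A₂)·A₃)·A₄): 37×4 by 4×58 → 37×58, cost 37·4·58 = 8584; cumulative 82177
Total: 82177 scalar multiplications.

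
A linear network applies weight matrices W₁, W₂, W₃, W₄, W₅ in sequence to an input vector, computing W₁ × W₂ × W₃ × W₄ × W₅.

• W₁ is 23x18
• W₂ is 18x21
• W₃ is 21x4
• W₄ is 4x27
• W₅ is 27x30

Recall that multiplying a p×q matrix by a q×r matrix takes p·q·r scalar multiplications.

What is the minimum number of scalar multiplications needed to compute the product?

9168

Adjacent pairs: W₁W₂ = 23·18·21 = 8694; W₂W₃ = 18·21·4 = 1512; W₃W₄ = 21·4·27 = 2268; W₄W₅ = 4·27·30 = 3240.
Length 3: W₁..W₃: k=1: 0+1512+23·18·4=3168; k=2: 8694+0+23·21·4=10626 → min 3168 | W₂..W₄: k=2: 0+2268+18·21·27=12474; k=3: 1512+0+18·4·27=3456 → min 3456 | W₃..W₅: k=3: 0+3240+21·4·30=5760; k=4: 2268+0+21·27·30=19278 → min 5760.
Length 4: W₁..W₄: k=1: 0+3456+23·18·27=14634; k=2: 8694+2268+23·21·27=24003; k=3: 3168+0+23·4·27=5652 → min 5652 | W₂..W₅: k=2: 0+5760+18·21·30=17100; k=3: 1512+3240+18·4·30=6912; k=4: 3456+0+18·27·30=18036 → min 6912.
Length 5: W₁..W₅: k=1: 0+6912+23·18·30=19332; k=2: 8694+5760+23·21·30=28944; k=3: 3168+3240+23·4·30=9168; k=4: 5652+0+23·27·30=24282 → min 9168.
Optimal order: ((W₁ × (W₂ × W₃)) × (W₄ × W₅)) with cost 9168.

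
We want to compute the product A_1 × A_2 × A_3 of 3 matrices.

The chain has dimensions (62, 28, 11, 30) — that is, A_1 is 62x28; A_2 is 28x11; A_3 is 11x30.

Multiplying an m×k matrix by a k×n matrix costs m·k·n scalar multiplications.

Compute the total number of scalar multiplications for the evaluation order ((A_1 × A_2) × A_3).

(A_1 × A_2): 62×28 by 28×11 → 62×11, cost 62·28·11 = 19096
((A_1 × A_2) × A_3): 62×11 by 11×30 → 62×30, cost 62·11·30 = 20460; cumulative 39556
Total: 39556 scalar multiplications.

39556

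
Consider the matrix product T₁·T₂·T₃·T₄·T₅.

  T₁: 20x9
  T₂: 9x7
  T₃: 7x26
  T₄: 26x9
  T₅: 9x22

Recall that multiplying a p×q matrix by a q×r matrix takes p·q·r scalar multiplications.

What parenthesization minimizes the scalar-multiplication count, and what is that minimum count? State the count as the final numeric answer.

7364

Adjacent pairs: T₁T₂ = 20·9·7 = 1260; T₂T₃ = 9·7·26 = 1638; T₃T₄ = 7·26·9 = 1638; T₄T₅ = 26·9·22 = 5148.
Length 3: T₁..T₃: k=1: 0+1638+20·9·26=6318; k=2: 1260+0+20·7·26=4900 → min 4900 | T₂..T₄: k=2: 0+1638+9·7·9=2205; k=3: 1638+0+9·26·9=3744 → min 2205 | T₃..T₅: k=3: 0+5148+7·26·22=9152; k=4: 1638+0+7·9·22=3024 → min 3024.
Length 4: T₁..T₄: k=1: 0+2205+20·9·9=3825; k=2: 1260+1638+20·7·9=4158; k=3: 4900+0+20·26·9=9580 → min 3825 | T₂..T₅: k=2: 0+3024+9·7·22=4410; k=3: 1638+5148+9·26·22=11934; k=4: 2205+0+9·9·22=3987 → min 3987.
Length 5: T₁..T₅: k=1: 0+3987+20·9·22=7947; k=2: 1260+3024+20·7·22=7364; k=3: 4900+5148+20·26·22=21488; k=4: 3825+0+20·9·22=7785 → min 7364.
Optimal parenthesization: ((T₁·T₂)·((T₃·T₄)·T₅)) with cost 7364.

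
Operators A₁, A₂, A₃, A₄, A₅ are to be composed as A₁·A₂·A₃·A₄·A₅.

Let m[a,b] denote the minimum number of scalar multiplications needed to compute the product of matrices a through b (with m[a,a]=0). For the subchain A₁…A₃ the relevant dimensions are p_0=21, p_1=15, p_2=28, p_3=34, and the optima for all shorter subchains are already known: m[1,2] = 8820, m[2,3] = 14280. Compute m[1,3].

m[1,3] = min over k∈[1,2] of m[1,k]+m[k+1,3]+p_{0}·p_k·p_{3}.
k=1: 0 + 14280 + 21·15·34 = 24990; k=2: 8820 + 0 + 21·28·34 = 28812.
Minimum: 24990 at k=1.

24990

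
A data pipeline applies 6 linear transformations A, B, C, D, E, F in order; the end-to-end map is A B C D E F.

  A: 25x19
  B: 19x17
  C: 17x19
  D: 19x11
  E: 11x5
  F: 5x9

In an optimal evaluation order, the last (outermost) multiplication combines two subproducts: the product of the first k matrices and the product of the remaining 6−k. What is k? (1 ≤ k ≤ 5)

Adjacent pairs: AB = 25·19·17 = 8075; BC = 19·17·19 = 6137; CD = 17·19·11 = 3553; DE = 19·11·5 = 1045; EF = 11·5·9 = 495.
Length 3: A..C: k=1: 0+6137+25·19·19=15162; k=2: 8075+0+25·17·19=16150 → min 15162 | B..D: k=2: 0+3553+19·17·11=7106; k=3: 6137+0+19·19·11=10108 → min 7106 | C..E: k=3: 0+1045+17·19·5=2660; k=4: 3553+0+17·11·5=4488 → min 2660 | D..F: k=4: 0+495+19·11·9=2376; k=5: 1045+0+19·5·9=1900 → min 1900.
Length 4: A..D: k=1: 0+7106+25·19·11=12331; k=2: 8075+3553+25·17·11=16303; k=3: 15162+0+25·19·11=20387 → min 12331 | B..E: k=2: 0+2660+19·17·5=4275; k=3: 6137+1045+19·19·5=8987; k=4: 7106+0+19·11·5=8151 → min 4275 | C..F: k=3: 0+1900+17·19·9=4807; k=4: 3553+495+17·11·9=5731; k=5: 2660+0+17·5·9=3425 → min 3425.
Length 5: A..E: k=1: 0+4275+25·19·5=6650; k=2: 8075+2660+25·17·5=12860; k=3: 15162+1045+25·19·5=18582; k=4: 12331+0+25·11·5=13706 → min 6650 | B..F: k=2: 0+3425+19·17·9=6332; k=3: 6137+1900+19·19·9=11286; k=4: 7106+495+19·11·9=9482; k=5: 4275+0+19·5·9=5130 → min 5130.
Top-level splits: k=1: (A..A)·(B..F) → 0+5130+25·19·9 = 9405; k=2: (A..B)·(C..F) → 8075+3425+25·17·9 = 15325; k=3: (A..C)·(D..F) → 15162+1900+25·19·9 = 21337; k=4: (A..D)·(E..F) → 12331+495+25·11·9 = 15301; k=5: (A..E)·(F..F) → 6650+0+25·5·9 = 7775.
Best split is after E, i.e. k = 5.

5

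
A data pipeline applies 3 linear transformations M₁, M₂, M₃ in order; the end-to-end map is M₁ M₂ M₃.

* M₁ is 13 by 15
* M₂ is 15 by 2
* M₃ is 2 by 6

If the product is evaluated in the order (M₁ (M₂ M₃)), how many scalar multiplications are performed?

1350

(M₂ M₃): 15×2 by 2×6 → 15×6, cost 15·2·6 = 180
(M₁ (M₂ M₃)): 13×15 by 15×6 → 13×6, cost 13·15·6 = 1170; cumulative 1350
Total: 1350 scalar multiplications.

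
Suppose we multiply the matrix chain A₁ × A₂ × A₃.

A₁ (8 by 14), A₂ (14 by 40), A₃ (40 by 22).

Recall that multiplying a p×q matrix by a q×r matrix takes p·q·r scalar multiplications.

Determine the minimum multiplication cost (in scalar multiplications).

11520

Order (A₁ × (A₂ × A₃)): (A₂ × A₃): 14×40 by 40×22 → 14×22, cost 14·40·22 = 12320; (A₁ × (A₂ × A₃)): 8×14 by 14×22 → 8×22, cost 8·14·22 = 2464; cumulative 14784. Total 14784.
Order ((A₁ × A₂) × A₃): (A₁ × A₂): 8×14 by 14×40 → 8×40, cost 8·14·40 = 4480; ((A₁ × A₂) × A₃): 8×40 by 40×22 → 8×22, cost 8·40·22 = 7040; cumulative 11520. Total 11520.
Minimum: 11520.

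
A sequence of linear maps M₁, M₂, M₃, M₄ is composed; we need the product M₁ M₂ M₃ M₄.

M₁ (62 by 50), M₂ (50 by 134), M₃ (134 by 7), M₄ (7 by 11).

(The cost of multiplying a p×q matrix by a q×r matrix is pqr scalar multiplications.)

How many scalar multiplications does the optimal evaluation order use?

73374

Adjacent pairs: M₁M₂ = 62·50·134 = 415400; M₂M₃ = 50·134·7 = 46900; M₃M₄ = 134·7·11 = 10318.
Length 3: M₁..M₃: k=1: 0+46900+62·50·7=68600; k=2: 415400+0+62·134·7=473556 → min 68600 | M₂..M₄: k=2: 0+10318+50·134·11=84018; k=3: 46900+0+50·7·11=50750 → min 50750.
Length 4: M₁..M₄: k=1: 0+50750+62·50·11=84850; k=2: 415400+10318+62·134·11=517106; k=3: 68600+0+62·7·11=73374 → min 73374.
Optimal order: ((M₁ (M₂ M₃)) M₄) with cost 73374.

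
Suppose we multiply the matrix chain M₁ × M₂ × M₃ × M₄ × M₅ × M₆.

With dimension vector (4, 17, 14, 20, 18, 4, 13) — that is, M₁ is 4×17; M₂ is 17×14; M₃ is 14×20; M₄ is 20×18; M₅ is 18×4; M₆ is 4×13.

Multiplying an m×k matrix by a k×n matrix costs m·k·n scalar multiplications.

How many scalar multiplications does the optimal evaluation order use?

3944

Adjacent pairs: M₁M₂ = 4·17·14 = 952; M₂M₃ = 17·14·20 = 4760; M₃M₄ = 14·20·18 = 5040; M₄M₅ = 20·18·4 = 1440; M₅M₆ = 18·4·13 = 936.
Length 3: M₁..M₃: k=1: 0+4760+4·17·20=6120; k=2: 952+0+4·14·20=2072 → min 2072 | M₂..M₄: k=2: 0+5040+17·14·18=9324; k=3: 4760+0+17·20·18=10880 → min 9324 | M₃..M₅: k=3: 0+1440+14·20·4=2560; k=4: 5040+0+14·18·4=6048 → min 2560 | M₄..M₆: k=4: 0+936+20·18·13=5616; k=5: 1440+0+20·4·13=2480 → min 2480.
Length 4: M₁..M₄: k=1: 0+9324+4·17·18=10548; k=2: 952+5040+4·14·18=7000; k=3: 2072+0+4·20·18=3512 → min 3512 | M₂..M₅: k=2: 0+2560+17·14·4=3512; k=3: 4760+1440+17·20·4=7560; k=4: 9324+0+17·18·4=10548 → min 3512 | M₃..M₆: k=3: 0+2480+14·20·13=6120; k=4: 5040+936+14·18·13=9252; k=5: 2560+0+14·4·13=3288 → min 3288.
Length 5: M₁..M₅: k=1: 0+3512+4·17·4=3784; k=2: 952+2560+4·14·4=3736; k=3: 2072+1440+4·20·4=3832; k=4: 3512+0+4·18·4=3800 → min 3736 | M₂..M₆: k=2: 0+3288+17·14·13=6382; k=3: 4760+2480+17·20·13=11660; k=4: 9324+936+17·18·13=14238; k=5: 3512+0+17·4·13=4396 → min 4396.
Length 6: M₁..M₆: k=1: 0+4396+4·17·13=5280; k=2: 952+3288+4·14·13=4968; k=3: 2072+2480+4·20·13=5592; k=4: 3512+936+4·18·13=5384; k=5: 3736+0+4·4·13=3944 → min 3944.
Optimal order: (((M₁ × M₂) × (M₃ × (M₄ × M₅))) × M₆) with cost 3944.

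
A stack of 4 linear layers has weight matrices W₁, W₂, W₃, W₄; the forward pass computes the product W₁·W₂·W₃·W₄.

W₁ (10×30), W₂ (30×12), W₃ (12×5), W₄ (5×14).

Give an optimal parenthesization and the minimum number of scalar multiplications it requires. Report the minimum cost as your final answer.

Adjacent pairs: W₁W₂ = 10·30·12 = 3600; W₂W₃ = 30·12·5 = 1800; W₃W₄ = 12·5·14 = 840.
Length 3: W₁..W₃: k=1: 0+1800+10·30·5=3300; k=2: 3600+0+10·12·5=4200 → min 3300 | W₂..W₄: k=2: 0+840+30·12·14=5880; k=3: 1800+0+30·5·14=3900 → min 3900.
Length 4: W₁..W₄: k=1: 0+3900+10·30·14=8100; k=2: 3600+840+10·12·14=6120; k=3: 3300+0+10·5·14=4000 → min 4000.
Optimal parenthesization: ((W₁·(W₂·W₃))·W₄) with cost 4000.

4000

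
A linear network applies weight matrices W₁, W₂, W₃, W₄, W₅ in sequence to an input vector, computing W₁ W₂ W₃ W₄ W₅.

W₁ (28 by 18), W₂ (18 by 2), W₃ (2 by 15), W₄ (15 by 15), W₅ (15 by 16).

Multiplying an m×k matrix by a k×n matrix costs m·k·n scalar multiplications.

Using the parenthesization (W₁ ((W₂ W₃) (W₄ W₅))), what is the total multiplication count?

16524

(W₂ W₃): 18×2 by 2×15 → 18×15, cost 18·2·15 = 540
(W₄ W₅): 15×15 by 15×16 → 15×16, cost 15·15·16 = 3600
((W₂ W₃) (W₄ W₅)): 18×15 by 15×16 → 18×16, cost 18·15·16 = 4320; cumulative 8460
(W₁ ((W₂ W₃) (W₄ W₅))): 28×18 by 18×16 → 28×16, cost 28·18·16 = 8064; cumulative 16524
Total: 16524 scalar multiplications.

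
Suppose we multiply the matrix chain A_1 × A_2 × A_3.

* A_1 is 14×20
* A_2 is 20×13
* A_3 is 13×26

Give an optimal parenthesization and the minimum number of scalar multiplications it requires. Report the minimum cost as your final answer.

(A_1 × (A_2 × A_3)): cost 14040.
((A_1 × A_2) × A_3): cost 8372.
Optimal: ((A_1 × A_2) × A_3) with cost 8372.

8372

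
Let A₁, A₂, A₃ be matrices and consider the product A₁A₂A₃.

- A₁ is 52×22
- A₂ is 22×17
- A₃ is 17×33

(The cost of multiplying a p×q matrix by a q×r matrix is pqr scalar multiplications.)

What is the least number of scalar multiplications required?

48620

Order (A₁(A₂A₃)): (A₂A₃): 22×17 by 17×33 → 22×33, cost 22·17·33 = 12342; (A₁(A₂A₃)): 52×22 by 22×33 → 52×33, cost 52·22·33 = 37752; cumulative 50094. Total 50094.
Order ((A₁A₂)A₃): (A₁A₂): 52×22 by 22×17 → 52×17, cost 52·22·17 = 19448; ((A₁A₂)A₃): 52×17 by 17×33 → 52×33, cost 52·17·33 = 29172; cumulative 48620. Total 48620.
Minimum: 48620.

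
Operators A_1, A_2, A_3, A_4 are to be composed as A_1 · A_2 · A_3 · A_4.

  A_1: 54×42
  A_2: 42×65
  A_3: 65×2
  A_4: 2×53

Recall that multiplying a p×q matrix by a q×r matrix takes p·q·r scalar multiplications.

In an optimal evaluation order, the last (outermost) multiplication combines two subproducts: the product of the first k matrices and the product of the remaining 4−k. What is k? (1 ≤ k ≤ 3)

3

Adjacent pairs: A_1A_2 = 54·42·65 = 147420; A_2A_3 = 42·65·2 = 5460; A_3A_4 = 65·2·53 = 6890.
Length 3: A_1..A_3: k=1: 0+5460+54·42·2=9996; k=2: 147420+0+54·65·2=154440 → min 9996 | A_2..A_4: k=2: 0+6890+42·65·53=151580; k=3: 5460+0+42·2·53=9912 → min 9912.
Top-level splits: k=1: (A_1..A_1)·(A_2..A_4) → 0+9912+54·42·53 = 130116; k=2: (A_1..A_2)·(A_3..A_4) → 147420+6890+54·65·53 = 340340; k=3: (A_1..A_3)·(A_4..A_4) → 9996+0+54·2·53 = 15720.
Best split is after A_3, i.e. k = 3.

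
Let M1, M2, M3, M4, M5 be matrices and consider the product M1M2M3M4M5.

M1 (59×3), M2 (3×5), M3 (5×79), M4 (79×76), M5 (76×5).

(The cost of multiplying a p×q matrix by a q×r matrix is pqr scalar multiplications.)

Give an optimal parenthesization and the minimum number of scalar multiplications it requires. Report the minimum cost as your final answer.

21222

Adjacent pairs: M1M2 = 59·3·5 = 885; M2M3 = 3·5·79 = 1185; M3M4 = 5·79·76 = 30020; M4M5 = 79·76·5 = 30020.
Length 3: M1..M3: k=1: 0+1185+59·3·79=15168; k=2: 885+0+59·5·79=24190 → min 15168 | M2..M4: k=2: 0+30020+3·5·76=31160; k=3: 1185+0+3·79·76=19197 → min 19197 | M3..M5: k=3: 0+30020+5·79·5=31995; k=4: 30020+0+5·76·5=31920 → min 31920.
Length 4: M1..M4: k=1: 0+19197+59·3·76=32649; k=2: 885+30020+59·5·76=53325; k=3: 15168+0+59·79·76=369404 → min 32649 | M2..M5: k=2: 0+31920+3·5·5=31995; k=3: 1185+30020+3·79·5=32390; k=4: 19197+0+3·76·5=20337 → min 20337.
Length 5: M1..M5: k=1: 0+20337+59·3·5=21222; k=2: 885+31920+59·5·5=34280; k=3: 15168+30020+59·79·5=68493; k=4: 32649+0+59·76·5=55069 → min 21222.
Optimal parenthesization: (M1(((M2M3)M4)M5)) with cost 21222.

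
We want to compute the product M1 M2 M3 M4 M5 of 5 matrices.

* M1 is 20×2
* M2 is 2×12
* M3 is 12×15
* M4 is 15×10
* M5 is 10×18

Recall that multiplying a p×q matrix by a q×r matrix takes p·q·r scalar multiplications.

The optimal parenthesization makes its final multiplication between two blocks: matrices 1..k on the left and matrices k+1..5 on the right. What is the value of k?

1

Adjacent pairs: M1M2 = 20·2·12 = 480; M2M3 = 2·12·15 = 360; M3M4 = 12·15·10 = 1800; M4M5 = 15·10·18 = 2700.
Length 3: M1..M3: k=1: 0+360+20·2·15=960; k=2: 480+0+20·12·15=4080 → min 960 | M2..M4: k=2: 0+1800+2·12·10=2040; k=3: 360+0+2·15·10=660 → min 660 | M3..M5: k=3: 0+2700+12·15·18=5940; k=4: 1800+0+12·10·18=3960 → min 3960.
Length 4: M1..M4: k=1: 0+660+20·2·10=1060; k=2: 480+1800+20·12·10=4680; k=3: 960+0+20·15·10=3960 → min 1060 | M2..M5: k=2: 0+3960+2·12·18=4392; k=3: 360+2700+2·15·18=3600; k=4: 660+0+2·10·18=1020 → min 1020.
Top-level splits: k=1: (M1..M1)·(M2..M5) → 0+1020+20·2·18 = 1740; k=2: (M1..M2)·(M3..M5) → 480+3960+20·12·18 = 8760; k=3: (M1..M3)·(M4..M5) → 960+2700+20·15·18 = 9060; k=4: (M1..M4)·(M5..M5) → 1060+0+20·10·18 = 4660.
Best split is after M1, i.e. k = 1.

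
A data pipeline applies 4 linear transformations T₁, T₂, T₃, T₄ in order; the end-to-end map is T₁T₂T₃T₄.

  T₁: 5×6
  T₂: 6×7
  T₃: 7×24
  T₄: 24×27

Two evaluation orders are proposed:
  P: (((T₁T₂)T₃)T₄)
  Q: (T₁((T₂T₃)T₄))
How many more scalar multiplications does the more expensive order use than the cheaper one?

1416

Order P = (((T₁T₂)T₃)T₄): (T₁T₂): 5×6 by 6×7 → 5×7, cost 5·6·7 = 210; ((T₁T₂)T₃): 5×7 by 7×24 → 5×24, cost 5·7·24 = 840; cumulative 1050; (((T₁T₂)T₃)T₄): 5×24 by 24×27 → 5×27, cost 5·24·27 = 3240; cumulative 4290. Total 4290.
Order Q = (T₁((T₂T₃)T₄)): (T₂T₃): 6×7 by 7×24 → 6×24, cost 6·7·24 = 1008; ((T₂T₃)T₄): 6×24 by 24×27 → 6×27, cost 6·24·27 = 3888; cumulative 4896; (T₁((T₂T₃)T₄)): 5×6 by 6×27 → 5×27, cost 5·6·27 = 810; cumulative 5706. Total 5706.
Difference: |4290 − 5706| = 1416.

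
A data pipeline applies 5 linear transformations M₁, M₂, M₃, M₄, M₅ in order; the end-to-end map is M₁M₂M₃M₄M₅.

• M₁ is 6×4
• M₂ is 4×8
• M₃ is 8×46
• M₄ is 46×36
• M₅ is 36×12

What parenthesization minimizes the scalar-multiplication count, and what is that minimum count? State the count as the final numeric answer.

10112

Adjacent pairs: M₁M₂ = 6·4·8 = 192; M₂M₃ = 4·8·46 = 1472; M₃M₄ = 8·46·36 = 13248; M₄M₅ = 46·36·12 = 19872.
Length 3: M₁..M₃: k=1: 0+1472+6·4·46=2576; k=2: 192+0+6·8·46=2400 → min 2400 | M₂..M₄: k=2: 0+13248+4·8·36=14400; k=3: 1472+0+4·46·36=8096 → min 8096 | M₃..M₅: k=3: 0+19872+8·46·12=24288; k=4: 13248+0+8·36·12=16704 → min 16704.
Length 4: M₁..M₄: k=1: 0+8096+6·4·36=8960; k=2: 192+13248+6·8·36=15168; k=3: 2400+0+6·46·36=12336 → min 8960 | M₂..M₅: k=2: 0+16704+4·8·12=17088; k=3: 1472+19872+4·46·12=23552; k=4: 8096+0+4·36·12=9824 → min 9824.
Length 5: M₁..M₅: k=1: 0+9824+6·4·12=10112; k=2: 192+16704+6·8·12=17472; k=3: 2400+19872+6·46·12=25584; k=4: 8960+0+6·36·12=11552 → min 10112.
Optimal parenthesization: (M₁(((M₂M₃)M₄)M₅)) with cost 10112.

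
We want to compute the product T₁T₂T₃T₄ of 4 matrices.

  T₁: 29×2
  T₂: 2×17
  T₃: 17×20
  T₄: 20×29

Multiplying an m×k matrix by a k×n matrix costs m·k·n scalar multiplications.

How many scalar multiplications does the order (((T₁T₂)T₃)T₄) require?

27666

(T₁T₂): 29×2 by 2×17 → 29×17, cost 29·2·17 = 986
((T₁T₂)T₃): 29×17 by 17×20 → 29×20, cost 29·17·20 = 9860; cumulative 10846
(((T₁T₂)T₃)T₄): 29×20 by 20×29 → 29×29, cost 29·20·29 = 16820; cumulative 27666
Total: 27666 scalar multiplications.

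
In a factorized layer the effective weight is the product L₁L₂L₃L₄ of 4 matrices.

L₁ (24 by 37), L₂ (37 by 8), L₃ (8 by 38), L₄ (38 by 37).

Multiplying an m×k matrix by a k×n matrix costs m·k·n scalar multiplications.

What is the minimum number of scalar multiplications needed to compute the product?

25456

Adjacent pairs: L₁L₂ = 24·37·8 = 7104; L₂L₃ = 37·8·38 = 11248; L₃L₄ = 8·38·37 = 11248.
Length 3: L₁..L₃: k=1: 0+11248+24·37·38=44992; k=2: 7104+0+24·8·38=14400 → min 14400 | L₂..L₄: k=2: 0+11248+37·8·37=22200; k=3: 11248+0+37·38·37=63270 → min 22200.
Length 4: L₁..L₄: k=1: 0+22200+24·37·37=55056; k=2: 7104+11248+24·8·37=25456; k=3: 14400+0+24·38·37=48144 → min 25456.
Optimal order: ((L₁L₂)(L₃L₄)) with cost 25456.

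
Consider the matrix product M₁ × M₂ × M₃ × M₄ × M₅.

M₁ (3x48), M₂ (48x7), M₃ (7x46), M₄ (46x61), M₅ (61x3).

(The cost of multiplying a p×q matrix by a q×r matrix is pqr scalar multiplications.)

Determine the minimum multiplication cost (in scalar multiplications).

Adjacent pairs: M₁M₂ = 3·48·7 = 1008; M₂M₃ = 48·7·46 = 15456; M₃M₄ = 7·46·61 = 19642; M₄M₅ = 46·61·3 = 8418.
Length 3: M₁..M₃: k=1: 0+15456+3·48·46=22080; k=2: 1008+0+3·7·46=1974 → min 1974 | M₂..M₄: k=2: 0+19642+48·7·61=40138; k=3: 15456+0+48·46·61=150144 → min 40138 | M₃..M₅: k=3: 0+8418+7·46·3=9384; k=4: 19642+0+7·61·3=20923 → min 9384.
Length 4: M₁..M₄: k=1: 0+40138+3·48·61=48922; k=2: 1008+19642+3·7·61=21931; k=3: 1974+0+3·46·61=10392 → min 10392 | M₂..M₅: k=2: 0+9384+48·7·3=10392; k=3: 15456+8418+48·46·3=30498; k=4: 40138+0+48·61·3=48922 → min 10392.
Length 5: M₁..M₅: k=1: 0+10392+3·48·3=10824; k=2: 1008+9384+3·7·3=10455; k=3: 1974+8418+3·46·3=10806; k=4: 10392+0+3·61·3=10941 → min 10455.
Optimal order: ((M₁ × M₂) × (M₃ × (M₄ × M₅))) with cost 10455.

10455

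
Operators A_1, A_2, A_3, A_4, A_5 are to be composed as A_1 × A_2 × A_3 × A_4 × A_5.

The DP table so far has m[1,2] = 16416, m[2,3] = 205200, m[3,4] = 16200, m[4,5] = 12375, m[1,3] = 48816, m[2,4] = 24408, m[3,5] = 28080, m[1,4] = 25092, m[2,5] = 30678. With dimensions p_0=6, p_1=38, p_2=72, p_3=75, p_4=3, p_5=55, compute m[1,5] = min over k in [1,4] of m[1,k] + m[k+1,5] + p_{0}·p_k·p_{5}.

26082

m[1,5] = min over k∈[1,4] of m[1,k]+m[k+1,5]+p_{0}·p_k·p_{5}.
k=1: 0 + 30678 + 6·38·55 = 43218; k=2: 16416 + 28080 + 6·72·55 = 68256; k=3: 48816 + 12375 + 6·75·55 = 85941; k=4: 25092 + 0 + 6·3·55 = 26082.
Minimum: 26082 at k=4.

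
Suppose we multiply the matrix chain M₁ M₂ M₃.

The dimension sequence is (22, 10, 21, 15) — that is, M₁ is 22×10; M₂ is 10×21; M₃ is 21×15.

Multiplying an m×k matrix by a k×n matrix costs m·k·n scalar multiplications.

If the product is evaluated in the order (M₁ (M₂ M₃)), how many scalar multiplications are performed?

(M₂ M₃): 10×21 by 21×15 → 10×15, cost 10·21·15 = 3150
(M₁ (M₂ M₃)): 22×10 by 10×15 → 22×15, cost 22·10·15 = 3300; cumulative 6450
Total: 6450 scalar multiplications.

6450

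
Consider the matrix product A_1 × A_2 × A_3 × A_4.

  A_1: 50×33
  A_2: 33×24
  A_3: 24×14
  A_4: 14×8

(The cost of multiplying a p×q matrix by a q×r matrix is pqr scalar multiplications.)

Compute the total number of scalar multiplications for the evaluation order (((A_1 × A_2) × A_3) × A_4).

(A_1 × A_2): 50×33 by 33×24 → 50×24, cost 50·33·24 = 39600
((A_1 × A_2) × A_3): 50×24 by 24×14 → 50×14, cost 50·24·14 = 16800; cumulative 56400
(((A_1 × A_2) × A_3) × A_4): 50×14 by 14×8 → 50×8, cost 50·14·8 = 5600; cumulative 62000
Total: 62000 scalar multiplications.

62000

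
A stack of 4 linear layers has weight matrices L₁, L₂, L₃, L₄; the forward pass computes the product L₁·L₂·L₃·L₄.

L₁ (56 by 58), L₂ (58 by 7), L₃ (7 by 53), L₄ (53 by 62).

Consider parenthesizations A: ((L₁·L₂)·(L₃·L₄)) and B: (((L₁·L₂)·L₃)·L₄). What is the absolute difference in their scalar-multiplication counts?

Order A = ((L₁·L₂)·(L₃·L₄)): (L₁·L₂): 56×58 by 58×7 → 56×7, cost 56·58·7 = 22736; (L₃·L₄): 7×53 by 53×62 → 7×62, cost 7·53·62 = 23002; ((L₁·L₂)·(L₃·L₄)): 56×7 by 7×62 → 56×62, cost 56·7·62 = 24304; cumulative 70042. Total 70042.
Order B = (((L₁·L₂)·L₃)·L₄): (L₁·L₂): 56×58 by 58×7 → 56×7, cost 56·58·7 = 22736; ((L₁·L₂)·L₃): 56×7 by 7×53 → 56×53, cost 56·7·53 = 20776; cumulative 43512; (((L₁·L₂)·L₃)·L₄): 56×53 by 53×62 → 56×62, cost 56·53·62 = 184016; cumulative 227528. Total 227528.
Difference: |70042 − 227528| = 157486.

157486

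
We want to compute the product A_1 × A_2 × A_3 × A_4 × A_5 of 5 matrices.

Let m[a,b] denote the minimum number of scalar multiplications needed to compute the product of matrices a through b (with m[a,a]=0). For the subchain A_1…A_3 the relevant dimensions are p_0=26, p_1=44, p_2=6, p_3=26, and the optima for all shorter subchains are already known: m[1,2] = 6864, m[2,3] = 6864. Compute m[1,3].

m[1,3] = min over k∈[1,2] of m[1,k]+m[k+1,3]+p_{0}·p_k·p_{3}.
k=1: 0 + 6864 + 26·44·26 = 36608; k=2: 6864 + 0 + 26·6·26 = 10920.
Minimum: 10920 at k=2.

10920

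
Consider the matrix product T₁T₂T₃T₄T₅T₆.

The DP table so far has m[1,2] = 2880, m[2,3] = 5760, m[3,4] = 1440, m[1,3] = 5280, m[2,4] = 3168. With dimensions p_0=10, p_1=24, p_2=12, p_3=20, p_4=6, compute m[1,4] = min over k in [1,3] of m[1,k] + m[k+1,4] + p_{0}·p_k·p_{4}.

m[1,4] = min over k∈[1,3] of m[1,k]+m[k+1,4]+p_{0}·p_k·p_{4}.
k=1: 0 + 3168 + 10·24·6 = 4608; k=2: 2880 + 1440 + 10·12·6 = 5040; k=3: 5280 + 0 + 10·20·6 = 6480.
Minimum: 4608 at k=1.

4608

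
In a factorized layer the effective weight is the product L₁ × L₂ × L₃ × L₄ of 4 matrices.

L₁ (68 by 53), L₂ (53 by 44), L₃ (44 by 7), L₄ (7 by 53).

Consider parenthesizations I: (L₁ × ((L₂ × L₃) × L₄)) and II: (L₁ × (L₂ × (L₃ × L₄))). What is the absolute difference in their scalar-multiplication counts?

103933

Order I = (L₁ × ((L₂ × L₃) × L₄)): (L₂ × L₃): 53×44 by 44×7 → 53×7, cost 53·44·7 = 16324; ((L₂ × L₃) × L₄): 53×7 by 7×53 → 53×53, cost 53·7·53 = 19663; cumulative 35987; (L₁ × ((L₂ × L₃) × L₄)): 68×53 by 53×53 → 68×53, cost 68·53·53 = 191012; cumulative 226999. Total 226999.
Order II = (L₁ × (L₂ × (L₃ × L₄))): (L₃ × L₄): 44×7 by 7×53 → 44×53, cost 44·7·53 = 16324; (L₂ × (L₃ × L₄)): 53×44 by 44×53 → 53×53, cost 53·44·53 = 123596; cumulative 139920; (L₁ × (L₂ × (L₃ × L₄))): 68×53 by 53×53 → 68×53, cost 68·53·53 = 191012; cumulative 330932. Total 330932.
Difference: |226999 − 330932| = 103933.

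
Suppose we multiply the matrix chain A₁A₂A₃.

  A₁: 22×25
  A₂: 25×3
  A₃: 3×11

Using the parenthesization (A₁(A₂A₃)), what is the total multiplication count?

6875

(A₂A₃): 25×3 by 3×11 → 25×11, cost 25·3·11 = 825
(A₁(A₂A₃)): 22×25 by 25×11 → 22×11, cost 22·25·11 = 6050; cumulative 6875
Total: 6875 scalar multiplications.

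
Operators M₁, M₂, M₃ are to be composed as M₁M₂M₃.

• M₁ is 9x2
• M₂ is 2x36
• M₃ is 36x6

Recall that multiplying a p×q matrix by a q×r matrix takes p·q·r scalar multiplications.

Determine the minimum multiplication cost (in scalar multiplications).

540

Order (M₁(M₂M₃)): (M₂M₃): 2×36 by 36×6 → 2×6, cost 2·36·6 = 432; (M₁(M₂M₃)): 9×2 by 2×6 → 9×6, cost 9·2·6 = 108; cumulative 540. Total 540.
Order ((M₁M₂)M₃): (M₁M₂): 9×2 by 2×36 → 9×36, cost 9·2·36 = 648; ((M₁M₂)M₃): 9×36 by 36×6 → 9×6, cost 9·36·6 = 1944; cumulative 2592. Total 2592.
Minimum: 540.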